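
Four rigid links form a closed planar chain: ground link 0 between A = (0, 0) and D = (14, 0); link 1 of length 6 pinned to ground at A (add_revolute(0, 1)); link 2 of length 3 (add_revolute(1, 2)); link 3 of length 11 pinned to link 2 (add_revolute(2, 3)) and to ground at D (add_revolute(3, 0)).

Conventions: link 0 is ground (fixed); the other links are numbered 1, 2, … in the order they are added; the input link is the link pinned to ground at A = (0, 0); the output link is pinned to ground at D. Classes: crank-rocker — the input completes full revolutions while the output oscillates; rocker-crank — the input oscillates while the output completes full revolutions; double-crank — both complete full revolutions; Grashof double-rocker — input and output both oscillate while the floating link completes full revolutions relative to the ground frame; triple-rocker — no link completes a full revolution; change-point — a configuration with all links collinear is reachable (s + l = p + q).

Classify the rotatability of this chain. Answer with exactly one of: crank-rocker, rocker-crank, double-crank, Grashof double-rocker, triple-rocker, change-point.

lengths: ground=14, input=6, coupler=3, output=11
sorted: s=3 (shortest), l=14 (longest), p+q=17
s + l = 17 vs p + q = 17
s + l = p + q → change-point (collinear configuration reachable)

change-point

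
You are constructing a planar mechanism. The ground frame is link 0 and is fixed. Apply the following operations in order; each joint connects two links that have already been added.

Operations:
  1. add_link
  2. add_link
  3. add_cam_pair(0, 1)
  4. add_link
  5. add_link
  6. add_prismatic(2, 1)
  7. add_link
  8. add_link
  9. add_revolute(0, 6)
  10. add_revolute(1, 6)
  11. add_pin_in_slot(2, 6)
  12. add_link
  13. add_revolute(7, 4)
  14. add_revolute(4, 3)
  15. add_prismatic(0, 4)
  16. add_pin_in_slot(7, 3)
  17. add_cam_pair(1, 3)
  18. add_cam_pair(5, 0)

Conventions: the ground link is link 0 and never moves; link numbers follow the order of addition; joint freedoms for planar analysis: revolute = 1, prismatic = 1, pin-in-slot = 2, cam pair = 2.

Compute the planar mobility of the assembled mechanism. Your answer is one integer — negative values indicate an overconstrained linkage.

link 0 = ground. State L|J1|J2 = 1|0|0
+link1  2|0|0
+link2  3|0|0
C(0,1) f=2→J2  3|0|1
+link3  4|0|1
+link4  5|0|1
P(2,1) f=1→J1  5|1|1
+link5  6|1|1
+link6  7|1|1
R(0,6) f=1→J1  7|2|1
R(1,6) f=1→J1  7|3|1
PS(2,6) f=2→J2  7|3|2
+link7  8|3|2
R(7,4) f=1→J1  8|4|2
R(4,3) f=1→J1  8|5|2
P(0,4) f=1→J1  8|6|2
PS(7,3) f=2→J2  8|6|3
C(1,3) f=2→J2  8|6|4
C(5,0) f=2→J2  8|6|5
M = 3(8−1)−2·6−5 = 21−12−5 = 4

M = 4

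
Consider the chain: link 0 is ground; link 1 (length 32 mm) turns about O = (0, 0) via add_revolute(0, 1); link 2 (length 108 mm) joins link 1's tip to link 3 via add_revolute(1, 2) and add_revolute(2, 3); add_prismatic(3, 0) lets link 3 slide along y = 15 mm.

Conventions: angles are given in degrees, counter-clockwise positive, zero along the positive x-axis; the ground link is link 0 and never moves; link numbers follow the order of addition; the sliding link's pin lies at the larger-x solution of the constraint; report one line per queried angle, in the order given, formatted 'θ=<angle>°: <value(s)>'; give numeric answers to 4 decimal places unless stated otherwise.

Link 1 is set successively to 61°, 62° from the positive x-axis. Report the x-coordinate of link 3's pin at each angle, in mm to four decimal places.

geometry: r = 32 mm, L = 108 mm, e = 15 mm
θ=61°: crank pin P = (r cos θ, r sin θ) = (15.513908, 27.987831)
θ=61°: h = r sin θ − e = 27.987831 − 15 = 12.987831
θ=61°: x = r cos θ + √(L² − h²) = 15.513908 + 107.216213 = 122.730121
θ=62°: crank pin P = (r cos θ, r sin θ) = (15.023090, 28.254323)
θ=62°: h = r sin θ − e = 28.254323 − 15 = 13.254323
θ=62°: x = r cos θ + √(L² − h²) = 15.023090 + 107.183594 = 122.206684

θ=61°: 122.7301
θ=62°: 122.2067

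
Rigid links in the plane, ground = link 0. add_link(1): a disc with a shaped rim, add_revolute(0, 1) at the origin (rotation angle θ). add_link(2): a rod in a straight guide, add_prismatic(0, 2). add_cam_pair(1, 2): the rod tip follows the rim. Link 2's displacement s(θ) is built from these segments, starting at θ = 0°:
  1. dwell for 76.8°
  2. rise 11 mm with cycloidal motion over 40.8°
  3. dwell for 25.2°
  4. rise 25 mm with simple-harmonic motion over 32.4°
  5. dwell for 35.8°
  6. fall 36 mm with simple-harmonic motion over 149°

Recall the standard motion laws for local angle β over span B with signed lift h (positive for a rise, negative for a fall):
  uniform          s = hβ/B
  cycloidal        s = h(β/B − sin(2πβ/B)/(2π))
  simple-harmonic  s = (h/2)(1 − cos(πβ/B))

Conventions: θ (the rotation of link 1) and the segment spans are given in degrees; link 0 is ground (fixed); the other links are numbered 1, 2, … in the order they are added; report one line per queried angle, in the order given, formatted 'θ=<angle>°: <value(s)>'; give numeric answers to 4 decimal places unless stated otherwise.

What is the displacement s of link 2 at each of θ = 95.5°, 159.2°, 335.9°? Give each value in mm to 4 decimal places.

segment 1 (0° to 76.8°, dwell): s unchanged at 0.0000
θ = 95.5° falls in segment 2 (76.8° to 117.6°, cycloidal, h = 11): β = 95.5 − 76.8 = 18.7°, B = 40.8°; Δs = 11·(0.4583 − sin(2π·0.4583)/(2π)) = 4.5886; s = 0.0000 + 4.5886 = 4.5886
segment 2 (76.8° to 117.6°, cycloidal, h = 11) is passed completely: s = 0.0000 + (11) = 11.0000
segment 3 (117.6° to 142.8°, dwell): s unchanged at 11.0000
θ = 159.2° falls in segment 4 (142.8° to 175.2°, simple-harmonic, h = 25): β = 159.2 − 142.8 = 16.4°, B = 32.4°; Δs = 25/2·(1 − cos(π·0.5062)) = 12.7424; s = 11.0000 + 12.7424 = 23.7424
segment 4 (142.8° to 175.2°, simple-harmonic, h = 25) is passed completely: s = 11.0000 + (25) = 36.0000
segment 5 (175.2° to 211°, dwell): s unchanged at 36.0000
θ = 335.9° falls in segment 6 (211° to 360°, simple-harmonic, h = -36): β = 335.9 − 211 = 124.9°, B = 149°; Δs = -36/2·(1 − cos(π·0.8383)) = -33.7257; s = 36.0000 − 33.7257 = 2.2743

θ=95.5°: 4.5886
θ=159.2°: 23.7424
θ=335.9°: 2.2743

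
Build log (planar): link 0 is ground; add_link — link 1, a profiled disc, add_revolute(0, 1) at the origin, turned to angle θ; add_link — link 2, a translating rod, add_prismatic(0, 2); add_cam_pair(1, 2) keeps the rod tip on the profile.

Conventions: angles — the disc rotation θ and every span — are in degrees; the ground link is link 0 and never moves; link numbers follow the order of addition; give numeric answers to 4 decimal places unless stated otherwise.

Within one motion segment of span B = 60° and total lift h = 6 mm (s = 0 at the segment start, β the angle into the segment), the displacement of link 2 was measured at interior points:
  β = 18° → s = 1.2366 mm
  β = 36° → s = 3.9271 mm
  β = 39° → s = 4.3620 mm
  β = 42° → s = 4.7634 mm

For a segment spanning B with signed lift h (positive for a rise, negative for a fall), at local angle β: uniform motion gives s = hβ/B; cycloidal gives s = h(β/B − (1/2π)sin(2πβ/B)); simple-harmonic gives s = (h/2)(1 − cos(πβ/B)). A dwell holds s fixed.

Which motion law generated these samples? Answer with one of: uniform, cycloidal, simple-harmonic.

candidates at β/B = r: uniform s = h·r (linear in β); cycloidal s = h·(r − sin(2πr)/(2π)); simple-harmonic s = (h/2)(1 − cos(πr))
β=18°: printed 1.2366 | uniform 1.8000, cycloidal 0.8918, simple-harmonic 1.2366
β=36°: printed 3.9271 | uniform 3.6000, cycloidal 4.1613, simple-harmonic 3.9271
β=39°: printed 4.3620 | uniform 3.9000, cycloidal 4.6726, simple-harmonic 4.3620
β=42°: printed 4.7634 | uniform 4.2000, cycloidal 5.1082, simple-harmonic 4.7634
only one law matches every sample → simple-harmonic

simple-harmonic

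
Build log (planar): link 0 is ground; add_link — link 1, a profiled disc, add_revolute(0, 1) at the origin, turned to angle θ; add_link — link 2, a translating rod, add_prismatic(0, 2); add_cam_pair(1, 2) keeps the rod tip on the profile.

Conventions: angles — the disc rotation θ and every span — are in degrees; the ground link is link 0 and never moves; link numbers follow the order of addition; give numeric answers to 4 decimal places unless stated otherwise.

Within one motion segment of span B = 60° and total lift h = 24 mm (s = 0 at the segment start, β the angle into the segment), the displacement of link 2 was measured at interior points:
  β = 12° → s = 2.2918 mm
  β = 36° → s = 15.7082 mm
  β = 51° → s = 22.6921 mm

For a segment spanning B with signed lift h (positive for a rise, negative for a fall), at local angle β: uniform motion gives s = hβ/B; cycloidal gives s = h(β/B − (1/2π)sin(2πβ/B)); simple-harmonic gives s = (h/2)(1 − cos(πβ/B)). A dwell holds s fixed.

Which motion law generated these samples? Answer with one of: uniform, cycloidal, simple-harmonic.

candidates at β/B = r: uniform s = h·r (linear in β); cycloidal s = h·(r − sin(2πr)/(2π)); simple-harmonic s = (h/2)(1 − cos(πr))
β=12°: printed 2.2918 | uniform 4.8000, cycloidal 1.1672, simple-harmonic 2.2918
β=36°: printed 15.7082 | uniform 14.4000, cycloidal 16.6452, simple-harmonic 15.7082
β=51°: printed 22.6921 | uniform 20.4000, cycloidal 23.4902, simple-harmonic 22.6921
only one law matches every sample → simple-harmonic

simple-harmonic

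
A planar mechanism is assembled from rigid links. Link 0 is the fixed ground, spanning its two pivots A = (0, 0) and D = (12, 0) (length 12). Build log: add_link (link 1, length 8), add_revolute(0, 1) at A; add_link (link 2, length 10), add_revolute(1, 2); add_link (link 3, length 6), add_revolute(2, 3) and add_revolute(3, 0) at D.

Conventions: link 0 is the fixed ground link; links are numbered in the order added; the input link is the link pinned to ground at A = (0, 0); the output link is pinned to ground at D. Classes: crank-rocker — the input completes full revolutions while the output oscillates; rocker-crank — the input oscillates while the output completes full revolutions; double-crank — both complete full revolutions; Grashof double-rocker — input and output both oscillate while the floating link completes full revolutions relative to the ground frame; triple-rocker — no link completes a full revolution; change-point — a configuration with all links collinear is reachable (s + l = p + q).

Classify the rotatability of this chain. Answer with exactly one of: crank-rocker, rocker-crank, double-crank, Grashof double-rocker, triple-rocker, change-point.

lengths: ground=12, input=8, coupler=10, output=6
sorted: s=6 (shortest), l=12 (longest), p+q=18
s + l = 18 vs p + q = 18
s + l = p + q → change-point (collinear configuration reachable)

change-point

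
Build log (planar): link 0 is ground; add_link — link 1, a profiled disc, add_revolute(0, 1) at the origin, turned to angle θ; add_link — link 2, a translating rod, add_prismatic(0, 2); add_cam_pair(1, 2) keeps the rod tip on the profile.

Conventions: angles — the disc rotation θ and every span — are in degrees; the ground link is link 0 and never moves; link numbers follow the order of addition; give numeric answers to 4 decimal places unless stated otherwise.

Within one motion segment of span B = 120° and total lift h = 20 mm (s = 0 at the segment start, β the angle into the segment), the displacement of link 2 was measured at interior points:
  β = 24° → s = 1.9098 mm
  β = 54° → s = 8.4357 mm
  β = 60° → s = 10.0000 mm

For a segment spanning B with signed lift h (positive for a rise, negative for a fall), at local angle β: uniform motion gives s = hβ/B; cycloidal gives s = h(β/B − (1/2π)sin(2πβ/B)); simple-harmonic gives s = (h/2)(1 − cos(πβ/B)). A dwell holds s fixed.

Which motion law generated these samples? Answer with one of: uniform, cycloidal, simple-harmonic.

candidates at β/B = r: uniform s = h·r (linear in β); cycloidal s = h·(r − sin(2πr)/(2π)); simple-harmonic s = (h/2)(1 − cos(πr))
β=24°: printed 1.9098 | uniform 4.0000, cycloidal 0.9727, simple-harmonic 1.9098
β=54°: printed 8.4357 | uniform 9.0000, cycloidal 8.0164, simple-harmonic 8.4357
β=60°: printed 10.0000 | uniform 10.0000, cycloidal 10.0000, simple-harmonic 10.0000
only one law matches every sample → simple-harmonic

simple-harmonic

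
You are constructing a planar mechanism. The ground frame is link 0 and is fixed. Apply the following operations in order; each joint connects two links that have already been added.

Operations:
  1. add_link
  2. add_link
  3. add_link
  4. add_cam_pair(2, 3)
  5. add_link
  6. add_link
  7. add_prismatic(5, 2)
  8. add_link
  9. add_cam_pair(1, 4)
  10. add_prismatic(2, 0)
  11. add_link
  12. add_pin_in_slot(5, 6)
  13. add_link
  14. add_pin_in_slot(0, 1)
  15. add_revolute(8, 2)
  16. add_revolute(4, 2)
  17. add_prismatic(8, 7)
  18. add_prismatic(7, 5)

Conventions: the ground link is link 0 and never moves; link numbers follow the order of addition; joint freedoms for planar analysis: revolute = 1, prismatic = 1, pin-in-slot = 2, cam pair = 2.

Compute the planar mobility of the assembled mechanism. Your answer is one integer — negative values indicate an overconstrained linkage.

(L,J1,J2)=(1,0,0); link0 fixed
link1: (2,0,0)
link2: (3,0,0)
link3: (4,0,0)
C 2-3 [J2]: (4,0,1)
link4: (5,0,1)
link5: (6,0,1)
P 5-2 [J1]: (6,1,1)
link6: (7,1,1)
C 1-4 [J2]: (7,1,2)
P 2-0 [J1]: (7,2,2)
link7: (8,2,2)
PS 5-6 [J2]: (8,2,3)
link8: (9,2,3)
PS 0-1 [J2]: (9,2,4)
R 8-2 [J1]: (9,3,4)
R 4-2 [J1]: (9,4,4)
P 8-7 [J1]: (9,5,4)
P 7-5 [J1]: (9,6,4)
Grübler: 3·8 − 2·6 − 4 = 8

M = 8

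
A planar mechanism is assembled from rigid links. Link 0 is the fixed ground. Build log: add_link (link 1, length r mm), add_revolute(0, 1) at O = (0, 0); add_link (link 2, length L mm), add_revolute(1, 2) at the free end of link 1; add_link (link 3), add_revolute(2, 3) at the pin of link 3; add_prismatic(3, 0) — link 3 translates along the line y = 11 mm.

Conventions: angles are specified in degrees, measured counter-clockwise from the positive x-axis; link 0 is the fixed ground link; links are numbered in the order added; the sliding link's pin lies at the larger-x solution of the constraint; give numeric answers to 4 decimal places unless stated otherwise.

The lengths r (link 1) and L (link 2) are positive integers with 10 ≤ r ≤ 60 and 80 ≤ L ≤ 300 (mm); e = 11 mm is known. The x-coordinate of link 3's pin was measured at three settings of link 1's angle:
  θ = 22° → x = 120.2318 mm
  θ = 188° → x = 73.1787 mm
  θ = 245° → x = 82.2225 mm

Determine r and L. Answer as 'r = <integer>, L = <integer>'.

constraint per measurement: (x − r cos θ)² + (r sin θ − e)² = L²
subtracting the θ₁ and θ₂ equations cancels the r² and L² terms:
r = (x₁² − x₂²) / (2[(x₁cos θ₁ + e sin θ₁) − (x₂cos θ₂ + e sin θ₂)]) = 24.0000 → r = 24
L² = (x₁ − r cos θ₁)² + (r sin θ₁ − e)² = 9603.9982 → L = 98.0000 → L = 98
check at θ₃=245°: x = 82.2225 (printed 82.2225) ✓

r = 24, L = 98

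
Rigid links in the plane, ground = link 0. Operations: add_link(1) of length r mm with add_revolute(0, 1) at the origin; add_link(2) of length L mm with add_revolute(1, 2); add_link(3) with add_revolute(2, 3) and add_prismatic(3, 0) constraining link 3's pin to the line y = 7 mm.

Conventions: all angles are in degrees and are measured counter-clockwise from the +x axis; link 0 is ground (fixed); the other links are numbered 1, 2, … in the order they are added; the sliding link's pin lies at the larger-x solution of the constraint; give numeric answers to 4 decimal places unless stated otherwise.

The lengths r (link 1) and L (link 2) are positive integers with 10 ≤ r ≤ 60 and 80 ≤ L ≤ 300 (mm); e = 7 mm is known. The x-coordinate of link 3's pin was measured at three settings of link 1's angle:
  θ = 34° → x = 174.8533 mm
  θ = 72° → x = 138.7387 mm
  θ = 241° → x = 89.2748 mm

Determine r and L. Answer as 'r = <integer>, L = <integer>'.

constraint per measurement: (x − r cos θ)² + (r sin θ − e)² = L²
subtracting the θ₁ and θ₂ equations cancels the r² and L² terms:
r = (x₁² − x₂²) / (2[(x₁cos θ₁ + e sin θ₁) − (x₂cos θ₂ + e sin θ₂)]) = 57.0000 → r = 57
L² = (x₁ − r cos θ₁)² + (r sin θ₁ − e)² = 16900.0057 → L = 130.0000 → L = 130
check at θ₃=241°: x = 89.2748 (printed 89.2748) ✓

r = 57, L = 130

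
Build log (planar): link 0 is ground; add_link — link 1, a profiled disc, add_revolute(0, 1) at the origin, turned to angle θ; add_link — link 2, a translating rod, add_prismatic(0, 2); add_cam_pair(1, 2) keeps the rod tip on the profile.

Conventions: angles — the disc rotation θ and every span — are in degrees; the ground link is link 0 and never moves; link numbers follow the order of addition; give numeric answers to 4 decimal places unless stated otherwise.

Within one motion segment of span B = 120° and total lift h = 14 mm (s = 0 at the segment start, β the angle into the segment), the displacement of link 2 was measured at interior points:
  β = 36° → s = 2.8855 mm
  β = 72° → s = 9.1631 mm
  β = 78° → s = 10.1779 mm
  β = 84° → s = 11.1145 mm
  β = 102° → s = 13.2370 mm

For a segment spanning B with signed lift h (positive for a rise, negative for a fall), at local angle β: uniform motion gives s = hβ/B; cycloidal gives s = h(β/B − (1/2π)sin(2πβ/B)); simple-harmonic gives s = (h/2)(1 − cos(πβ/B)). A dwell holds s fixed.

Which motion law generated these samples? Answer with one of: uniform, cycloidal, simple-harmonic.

candidates at β/B = r: uniform s = h·r (linear in β); cycloidal s = h·(r − sin(2πr)/(2π)); simple-harmonic s = (h/2)(1 − cos(πr))
β=36°: printed 2.8855 | uniform 4.2000, cycloidal 2.0809, simple-harmonic 2.8855
β=72°: printed 9.1631 | uniform 8.4000, cycloidal 9.7097, simple-harmonic 9.1631
β=78°: printed 10.1779 | uniform 9.1000, cycloidal 10.9026, simple-harmonic 10.1779
β=84°: printed 11.1145 | uniform 9.8000, cycloidal 11.9191, simple-harmonic 11.1145
β=102°: printed 13.2370 | uniform 11.9000, cycloidal 13.7026, simple-harmonic 13.2370
only one law matches every sample → simple-harmonic

simple-harmonic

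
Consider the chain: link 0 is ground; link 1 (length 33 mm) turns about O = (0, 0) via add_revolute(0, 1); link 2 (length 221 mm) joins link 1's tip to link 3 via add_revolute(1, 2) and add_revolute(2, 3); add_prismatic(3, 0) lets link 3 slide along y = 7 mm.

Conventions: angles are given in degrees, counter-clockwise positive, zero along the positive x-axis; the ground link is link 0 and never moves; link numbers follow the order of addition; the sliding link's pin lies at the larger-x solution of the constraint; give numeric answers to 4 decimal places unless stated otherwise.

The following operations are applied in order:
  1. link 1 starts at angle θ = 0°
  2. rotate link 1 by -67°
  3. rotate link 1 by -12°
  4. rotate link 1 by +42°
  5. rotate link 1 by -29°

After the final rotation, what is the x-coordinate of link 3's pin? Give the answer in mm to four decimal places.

geometry: r = 33 mm, L = 221 mm, e = 7 mm; θ starts at 0°
rotate link 1 by -67°: θ ← 0° -67° = -67°
rotate link 1 by -12°: θ ← -67° -12° = -79°
rotate link 1 by +42°: θ ← -79° +42° = -37°
rotate link 1 by -29°: θ ← -37° -29° = -66°
crank pin P = (r cos θ, r sin θ) = (13.422309, -30.147000)
h = r sin θ − e = -30.147000 − 7 = -37.147000
x = r cos θ + √(L² − h²) = 13.422309 + 217.855687 = 231.277996

231.2780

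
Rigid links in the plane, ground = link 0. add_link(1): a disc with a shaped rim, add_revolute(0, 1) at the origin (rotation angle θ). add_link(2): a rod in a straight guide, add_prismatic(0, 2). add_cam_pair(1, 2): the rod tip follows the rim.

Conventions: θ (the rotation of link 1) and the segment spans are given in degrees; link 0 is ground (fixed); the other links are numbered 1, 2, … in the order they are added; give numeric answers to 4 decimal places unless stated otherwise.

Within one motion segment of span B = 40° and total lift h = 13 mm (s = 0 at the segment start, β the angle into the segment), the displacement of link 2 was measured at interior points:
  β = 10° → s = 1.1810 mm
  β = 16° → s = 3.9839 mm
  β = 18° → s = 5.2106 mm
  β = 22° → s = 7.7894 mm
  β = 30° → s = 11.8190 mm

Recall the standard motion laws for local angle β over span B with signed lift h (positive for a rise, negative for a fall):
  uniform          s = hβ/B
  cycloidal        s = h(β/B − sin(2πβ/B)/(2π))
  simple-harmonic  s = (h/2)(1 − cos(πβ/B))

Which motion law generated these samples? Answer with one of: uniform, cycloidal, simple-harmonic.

candidates at β/B = r: uniform s = h·r (linear in β); cycloidal s = h·(r − sin(2πr)/(2π)); simple-harmonic s = (h/2)(1 − cos(πr))
β=10°: printed 1.1810 | uniform 3.2500, cycloidal 1.1810, simple-harmonic 1.9038
β=16°: printed 3.9839 | uniform 5.2000, cycloidal 3.9839, simple-harmonic 4.4914
β=18°: printed 5.2106 | uniform 5.8500, cycloidal 5.2106, simple-harmonic 5.4832
β=22°: printed 7.7894 | uniform 7.1500, cycloidal 7.7894, simple-harmonic 7.5168
β=30°: printed 11.8190 | uniform 9.7500, cycloidal 11.8190, simple-harmonic 11.0962
only one law matches every sample → cycloidal

cycloidal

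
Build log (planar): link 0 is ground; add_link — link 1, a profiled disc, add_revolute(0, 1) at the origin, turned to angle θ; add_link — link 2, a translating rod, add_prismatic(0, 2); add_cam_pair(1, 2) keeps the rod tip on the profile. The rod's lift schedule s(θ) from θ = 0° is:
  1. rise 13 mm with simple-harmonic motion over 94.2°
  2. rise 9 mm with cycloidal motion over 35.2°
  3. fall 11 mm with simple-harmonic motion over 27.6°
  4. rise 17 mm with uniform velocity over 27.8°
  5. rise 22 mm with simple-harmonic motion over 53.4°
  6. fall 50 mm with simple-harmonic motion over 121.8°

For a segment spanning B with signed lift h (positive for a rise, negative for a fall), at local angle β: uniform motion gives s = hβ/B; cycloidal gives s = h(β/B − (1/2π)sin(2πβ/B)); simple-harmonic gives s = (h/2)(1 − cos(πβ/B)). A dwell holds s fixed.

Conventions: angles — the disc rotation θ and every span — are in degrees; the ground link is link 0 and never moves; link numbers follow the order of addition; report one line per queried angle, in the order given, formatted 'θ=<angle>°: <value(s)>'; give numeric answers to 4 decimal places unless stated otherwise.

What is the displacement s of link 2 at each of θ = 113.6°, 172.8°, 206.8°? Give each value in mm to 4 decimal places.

seg 1 [0°–94.2°] simple-harmonic, h=13: full span → s += 13 → s = 13.0000
seg 2 [94.2°–129.4°] cycloidal, h=9: θ=113.6° here. β=19.4, B=35.2. 9·(0.5511 − sin(2π·0.5511)/(2π)) = 5.4126 → s = 18.4126
seg 2 [94.2°–129.4°] cycloidal, h=9: full span → s += 9 → s = 22.0000
seg 3 [129.4°–157°] simple-harmonic, h=-11: full span → s += -11 → s = 11.0000
seg 4 [157°–184.8°] uniform, h=17: θ=172.8° here. β=15.8, B=27.8. 17·15.8/27.8 = 9.6619 → s = 20.6619
seg 4 [157°–184.8°] uniform, h=17: full span → s += 17 → s = 28.0000
seg 5 [184.8°–238.2°] simple-harmonic, h=22: θ=206.8° here. β=22, B=53.4. 22/2·(1 − cos(π·0.4120)) = 7.9970 → s = 35.9970

θ=113.6°: 18.4126
θ=172.8°: 20.6619
θ=206.8°: 35.9970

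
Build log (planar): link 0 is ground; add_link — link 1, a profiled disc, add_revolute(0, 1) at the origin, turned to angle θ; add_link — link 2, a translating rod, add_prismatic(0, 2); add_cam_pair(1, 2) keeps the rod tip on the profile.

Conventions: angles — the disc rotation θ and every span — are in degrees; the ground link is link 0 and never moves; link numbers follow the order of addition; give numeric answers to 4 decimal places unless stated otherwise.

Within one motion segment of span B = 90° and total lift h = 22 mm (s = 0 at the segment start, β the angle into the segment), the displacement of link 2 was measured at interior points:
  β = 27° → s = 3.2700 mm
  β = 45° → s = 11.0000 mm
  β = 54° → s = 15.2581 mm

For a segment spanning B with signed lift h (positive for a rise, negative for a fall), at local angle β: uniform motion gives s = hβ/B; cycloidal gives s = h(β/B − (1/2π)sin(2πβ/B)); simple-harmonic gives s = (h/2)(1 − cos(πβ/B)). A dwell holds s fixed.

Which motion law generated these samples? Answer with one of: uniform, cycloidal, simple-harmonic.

candidates at β/B = r: uniform s = h·r (linear in β); cycloidal s = h·(r − sin(2πr)/(2π)); simple-harmonic s = (h/2)(1 − cos(πr))
β=27°: printed 3.2700 | uniform 6.6000, cycloidal 3.2700, simple-harmonic 4.5344
β=45°: printed 11.0000 | uniform 11.0000, cycloidal 11.0000, simple-harmonic 11.0000
β=54°: printed 15.2581 | uniform 13.2000, cycloidal 15.2581, simple-harmonic 14.3992
only one law matches every sample → cycloidal

cycloidal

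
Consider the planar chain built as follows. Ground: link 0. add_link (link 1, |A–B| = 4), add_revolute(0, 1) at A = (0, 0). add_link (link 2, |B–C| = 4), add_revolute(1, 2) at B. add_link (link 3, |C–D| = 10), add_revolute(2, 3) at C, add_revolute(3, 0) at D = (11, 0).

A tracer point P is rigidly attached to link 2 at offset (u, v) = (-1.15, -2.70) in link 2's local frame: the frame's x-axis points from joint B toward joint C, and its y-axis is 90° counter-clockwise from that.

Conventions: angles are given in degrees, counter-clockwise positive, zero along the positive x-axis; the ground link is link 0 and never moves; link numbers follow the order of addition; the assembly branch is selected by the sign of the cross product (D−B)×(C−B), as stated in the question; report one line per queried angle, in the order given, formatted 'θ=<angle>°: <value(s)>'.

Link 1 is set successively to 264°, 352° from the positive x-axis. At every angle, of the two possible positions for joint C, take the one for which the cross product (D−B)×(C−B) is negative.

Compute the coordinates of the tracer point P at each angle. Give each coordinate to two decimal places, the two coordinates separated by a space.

A=(0,0), D=(11.00,0)
θ=264°: B = A + 4.00·(cos264°, sin264°) = (-0.4181, -3.9781)
θ=264°: |BD| = 12.0913
θ=264°: circle(B,4.00) ∩ circle(D,10.00): a=2.5720, h=3.0634
θ=264°:   candidates: C₊=(1.0029,-0.2390) cross=37.041; C₋=(3.0186,-6.0248) cross=-37.041
θ=264°:   branch - wants cross < 0 → take C=(3.0186,-6.0248) (cross=-37.041)
θ=264°: ex = (C−B)/|BC| = (0.8592,-0.5117); ey = (0.5117,0.8592)
θ=264°: P = B + -1.15·ex + -2.70·ey = (-2.7877,-5.7095)
θ=352°: B = A + 4.00·(cos352°, sin352°) = (3.9611, -0.5567)
θ=352°: |BD| = 7.0609
θ=352°: circle(B,4.00) ∩ circle(D,10.00): a=-2.4178, h=3.1866
θ=352°:   candidates: C₊=(1.2996,2.4293) cross=22.500; C₋=(1.8020,-3.9240) cross=-22.500
θ=352°:   branch - wants cross < 0 → take C=(1.8020,-3.9240) (cross=-22.500)
θ=352°: ex = (C−B)/|BC| = (-0.5398,-0.8418); ey = (0.8418,-0.5398)
θ=352°: P = B + -1.15·ex + -2.70·ey = (2.3089,1.8687)

θ=264°: -2.79 -5.71
θ=352°: 2.31 1.87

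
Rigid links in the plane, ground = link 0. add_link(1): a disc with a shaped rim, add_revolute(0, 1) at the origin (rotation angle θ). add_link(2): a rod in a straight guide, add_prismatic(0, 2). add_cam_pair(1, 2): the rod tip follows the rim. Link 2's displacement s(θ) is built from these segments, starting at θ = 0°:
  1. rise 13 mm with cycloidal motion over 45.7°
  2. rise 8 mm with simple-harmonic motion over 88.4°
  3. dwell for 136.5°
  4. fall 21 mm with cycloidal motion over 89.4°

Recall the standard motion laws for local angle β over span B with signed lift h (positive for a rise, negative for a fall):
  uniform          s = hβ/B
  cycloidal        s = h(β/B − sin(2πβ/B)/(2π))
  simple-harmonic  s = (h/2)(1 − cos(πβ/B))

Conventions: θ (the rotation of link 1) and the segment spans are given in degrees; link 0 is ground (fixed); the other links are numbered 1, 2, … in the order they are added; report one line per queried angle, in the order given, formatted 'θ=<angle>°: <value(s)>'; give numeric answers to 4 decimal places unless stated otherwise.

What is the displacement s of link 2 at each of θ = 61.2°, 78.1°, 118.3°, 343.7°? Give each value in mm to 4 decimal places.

segment 1 (0° to 45.7°, cycloidal, h = 13) is passed completely: s = 0.0000 + (13) = 13.0000
θ = 61.2° falls in segment 2 (45.7° to 134.1°, simple-harmonic, h = 8): β = 61.2 − 45.7 = 15.5°, B = 88.4°; Δs = 8/2·(1 − cos(π·0.1753)) = 0.5917; s = 13.0000 + 0.5917 = 13.5917
θ = 78.1° falls in segment 2 (45.7° to 134.1°, simple-harmonic, h = 8): β = 78.1 − 45.7 = 32.4°, B = 88.4°; Δs = 8/2·(1 − cos(π·0.3665)) = 2.3713; s = 13.0000 + 2.3713 = 15.3713
θ = 118.3° falls in segment 2 (45.7° to 134.1°, simple-harmonic, h = 8): β = 118.3 − 45.7 = 72.6°, B = 88.4°; Δs = 8/2·(1 − cos(π·0.8213)) = 7.3858; s = 13.0000 + 7.3858 = 20.3858
segment 2 (45.7° to 134.1°, simple-harmonic, h = 8) is passed completely: s = 13.0000 + (8) = 21.0000
segment 3 (134.1° to 270.6°, dwell): s unchanged at 21.0000
θ = 343.7° falls in segment 4 (270.6° to 360°, cycloidal, h = -21): β = 343.7 − 270.6 = 73.1°, B = 89.4°; Δs = -21·(0.8177 − sin(2π·0.8177)/(2π)) = -20.2158; s = 21.0000 − 20.2158 = 0.7842

θ=61.2°: 13.5917
θ=78.1°: 15.3713
θ=118.3°: 20.3858
θ=343.7°: 0.7842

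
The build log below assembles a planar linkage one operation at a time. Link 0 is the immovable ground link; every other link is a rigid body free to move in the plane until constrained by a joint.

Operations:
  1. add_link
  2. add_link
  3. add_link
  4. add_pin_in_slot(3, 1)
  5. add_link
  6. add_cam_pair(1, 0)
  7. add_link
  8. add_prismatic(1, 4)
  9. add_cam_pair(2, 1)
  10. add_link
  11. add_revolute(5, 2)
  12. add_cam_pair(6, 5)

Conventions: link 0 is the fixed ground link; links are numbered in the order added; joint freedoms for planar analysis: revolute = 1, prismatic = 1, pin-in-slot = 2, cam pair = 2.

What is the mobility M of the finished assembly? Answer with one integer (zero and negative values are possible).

ground; <1,0,0>
#1 <2,0,0>
#2 <3,0,0>
#3 <4,0,0>
PS:3↔1 J2 <4,0,1>
#4 <5,0,1>
C:1↔0 J2 <5,0,2>
#5 <6,0,2>
P:1↔4 J1 <6,1,2>
C:2↔1 J2 <6,1,3>
#6 <7,1,3>
R:5↔2 J1 <7,2,3>
C:6↔5 J2 <7,2,4>
3×6 − 2×2 − 1×4 = 10

M = 10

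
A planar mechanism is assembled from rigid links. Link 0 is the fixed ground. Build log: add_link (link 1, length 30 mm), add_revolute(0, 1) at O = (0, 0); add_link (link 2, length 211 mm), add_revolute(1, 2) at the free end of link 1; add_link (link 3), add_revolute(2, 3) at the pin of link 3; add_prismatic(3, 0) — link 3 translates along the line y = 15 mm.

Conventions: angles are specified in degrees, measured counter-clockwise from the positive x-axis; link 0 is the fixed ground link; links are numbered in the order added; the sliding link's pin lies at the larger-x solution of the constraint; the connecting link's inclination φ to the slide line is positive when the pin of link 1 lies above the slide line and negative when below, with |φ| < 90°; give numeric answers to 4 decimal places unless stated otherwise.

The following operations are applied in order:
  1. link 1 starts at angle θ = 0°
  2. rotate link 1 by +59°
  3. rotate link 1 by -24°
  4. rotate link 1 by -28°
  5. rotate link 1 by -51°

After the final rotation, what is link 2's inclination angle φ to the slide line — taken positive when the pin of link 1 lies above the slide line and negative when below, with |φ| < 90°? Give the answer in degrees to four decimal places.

geometry: r = 30 mm, L = 211 mm, e = 15 mm; θ starts at 0°
rotate link 1 by +59°: θ ← 0° +59° = 59°
rotate link 1 by -24°: θ ← 59° -24° = 35°
rotate link 1 by -28°: θ ← 35° -28° = 7°
rotate link 1 by -51°: θ ← 7° -51° = -44°
h = r sin θ − e = -20.839751 − 15 = -35.839751
sin φ = h / L = -35.839751 / 211 = -0.16985664
φ = arcsin(-0.16985664) = -9.779484°

-9.7795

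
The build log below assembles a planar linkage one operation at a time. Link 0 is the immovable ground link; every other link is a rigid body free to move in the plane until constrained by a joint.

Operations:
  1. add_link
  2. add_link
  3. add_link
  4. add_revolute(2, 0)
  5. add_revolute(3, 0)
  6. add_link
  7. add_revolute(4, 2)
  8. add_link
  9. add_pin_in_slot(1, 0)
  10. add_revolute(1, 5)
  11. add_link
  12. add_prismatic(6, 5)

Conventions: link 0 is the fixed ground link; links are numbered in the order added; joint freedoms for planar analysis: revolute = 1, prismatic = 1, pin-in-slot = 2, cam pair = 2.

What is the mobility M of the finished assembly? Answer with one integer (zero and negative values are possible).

ground; <1,0,0>
#1 <2,0,0>
#2 <3,0,0>
#3 <4,0,0>
R:2↔0 J1 <4,1,0>
R:3↔0 J1 <4,2,0>
#4 <5,2,0>
R:4↔2 J1 <5,3,0>
#5 <6,3,0>
PS:1↔0 J2 <6,3,1>
R:1↔5 J1 <6,4,1>
#6 <7,4,1>
P:6↔5 J1 <7,5,1>
3×6 − 2×5 − 1×1 = 7

M = 7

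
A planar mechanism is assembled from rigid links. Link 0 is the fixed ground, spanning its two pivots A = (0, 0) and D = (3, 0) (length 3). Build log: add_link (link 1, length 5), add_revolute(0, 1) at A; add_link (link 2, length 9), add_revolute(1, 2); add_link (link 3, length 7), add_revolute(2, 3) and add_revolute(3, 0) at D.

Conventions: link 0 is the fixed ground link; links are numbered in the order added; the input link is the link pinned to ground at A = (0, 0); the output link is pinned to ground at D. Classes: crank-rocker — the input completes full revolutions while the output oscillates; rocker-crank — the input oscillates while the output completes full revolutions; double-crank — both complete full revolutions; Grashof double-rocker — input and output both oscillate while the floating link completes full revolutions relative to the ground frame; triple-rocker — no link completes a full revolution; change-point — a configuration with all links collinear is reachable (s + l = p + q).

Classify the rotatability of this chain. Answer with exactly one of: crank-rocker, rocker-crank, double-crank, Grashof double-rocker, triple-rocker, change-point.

lengths: ground=3, input=5, coupler=9, output=7
sorted: s=3 (shortest), l=9 (longest), p+q=12
s + l = 12 vs p + q = 12
s + l = p + q → change-point (collinear configuration reachable)

change-point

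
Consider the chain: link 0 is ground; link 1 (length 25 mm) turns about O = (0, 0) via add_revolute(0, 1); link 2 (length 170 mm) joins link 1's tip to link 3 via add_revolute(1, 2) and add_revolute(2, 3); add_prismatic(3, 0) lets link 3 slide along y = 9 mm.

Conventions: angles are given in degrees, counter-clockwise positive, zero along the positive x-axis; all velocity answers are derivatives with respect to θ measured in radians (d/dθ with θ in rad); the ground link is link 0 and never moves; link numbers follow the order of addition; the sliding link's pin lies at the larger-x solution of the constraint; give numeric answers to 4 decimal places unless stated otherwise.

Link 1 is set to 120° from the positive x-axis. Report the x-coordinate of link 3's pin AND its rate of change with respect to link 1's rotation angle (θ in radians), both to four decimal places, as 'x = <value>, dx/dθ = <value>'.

geometry: r = 25 mm, L = 170 mm, e = 9 mm
crank pin P = (r cos θ, r sin θ) = (-12.500000, 21.650635)
h = r sin θ − e = 21.650635 − 9 = 12.650635
x = r cos θ + √(L² − h²) = -12.500000 + 169.528645 = 157.028645
dx/dθ = −r sin θ − h·r cos θ/√(L² − h²) (θ in radians; h = 12.650635) = -20.717855

x = 157.0286, dx/dθ = -20.7179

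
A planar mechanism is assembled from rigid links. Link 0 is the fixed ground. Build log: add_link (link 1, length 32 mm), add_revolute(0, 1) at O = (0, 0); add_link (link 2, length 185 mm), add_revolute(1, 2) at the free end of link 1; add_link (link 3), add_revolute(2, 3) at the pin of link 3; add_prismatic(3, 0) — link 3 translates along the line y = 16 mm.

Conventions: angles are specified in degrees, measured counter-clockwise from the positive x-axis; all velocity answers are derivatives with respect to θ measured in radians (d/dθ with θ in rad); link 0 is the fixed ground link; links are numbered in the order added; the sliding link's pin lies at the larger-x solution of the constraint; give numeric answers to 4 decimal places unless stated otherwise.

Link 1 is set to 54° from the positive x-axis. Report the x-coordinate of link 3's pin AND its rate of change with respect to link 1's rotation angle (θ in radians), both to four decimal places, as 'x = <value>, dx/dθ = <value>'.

geometry: r = 32 mm, L = 185 mm, e = 16 mm
crank pin P = (r cos θ, r sin θ) = (18.809128, 25.888544)
h = r sin θ − e = 25.888544 − 16 = 9.888544
x = r cos θ + √(L² − h²) = 18.809128 + 184.735532 = 203.544660
dx/dθ = −r sin θ − h·r cos θ/√(L² − h²) (θ in radians; h = 9.888544) = -26.895361

x = 203.5447, dx/dθ = -26.8954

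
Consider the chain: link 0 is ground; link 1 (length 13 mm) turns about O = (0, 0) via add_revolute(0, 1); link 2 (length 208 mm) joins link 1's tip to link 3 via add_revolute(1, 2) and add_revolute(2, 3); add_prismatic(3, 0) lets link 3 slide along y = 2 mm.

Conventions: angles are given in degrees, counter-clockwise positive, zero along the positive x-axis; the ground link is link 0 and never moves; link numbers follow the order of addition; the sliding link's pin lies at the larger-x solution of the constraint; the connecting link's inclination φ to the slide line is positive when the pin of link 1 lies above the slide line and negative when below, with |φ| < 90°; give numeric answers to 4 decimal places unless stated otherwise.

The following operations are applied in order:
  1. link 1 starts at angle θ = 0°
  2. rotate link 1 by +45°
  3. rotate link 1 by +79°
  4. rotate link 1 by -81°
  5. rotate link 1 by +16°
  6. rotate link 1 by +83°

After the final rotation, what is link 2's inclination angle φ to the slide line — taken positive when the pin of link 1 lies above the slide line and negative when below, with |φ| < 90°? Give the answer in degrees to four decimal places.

geometry: r = 13 mm, L = 208 mm, e = 2 mm; θ starts at 0°
rotate link 1 by +45°: θ ← 0° +45° = 45°
rotate link 1 by +79°: θ ← 45° +79° = 124°
rotate link 1 by -81°: θ ← 124° -81° = 43°
rotate link 1 by +16°: θ ← 43° +16° = 59°
rotate link 1 by +83°: θ ← 59° +83° = 142°
h = r sin θ − e = 8.003599 − 2 = 6.003599
sin φ = h / L = 6.003599 / 208 = 0.02886346
φ = arcsin(0.02886346) = 1.653984°

1.6540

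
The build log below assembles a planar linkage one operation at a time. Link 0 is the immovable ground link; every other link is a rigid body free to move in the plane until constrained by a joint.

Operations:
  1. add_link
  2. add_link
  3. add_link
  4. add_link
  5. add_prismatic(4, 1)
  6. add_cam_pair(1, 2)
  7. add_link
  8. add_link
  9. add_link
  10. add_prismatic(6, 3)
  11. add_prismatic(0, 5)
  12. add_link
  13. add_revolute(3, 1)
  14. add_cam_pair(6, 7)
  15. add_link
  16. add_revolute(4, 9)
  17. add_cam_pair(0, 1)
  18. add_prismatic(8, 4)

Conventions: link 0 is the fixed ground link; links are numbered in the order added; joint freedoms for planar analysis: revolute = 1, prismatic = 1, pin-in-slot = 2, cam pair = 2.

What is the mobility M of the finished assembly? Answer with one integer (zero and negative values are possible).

link 0 = ground. State L|J1|J2 = 1|0|0
+link1  2|0|0
+link2  3|0|0
+link3  4|0|0
+link4  5|0|0
P(4,1) f=1→J1  5|1|0
C(1,2) f=2→J2  5|1|1
+link5  6|1|1
+link6  7|1|1
+link7  8|1|1
P(6,3) f=1→J1  8|2|1
P(0,5) f=1→J1  8|3|1
+link8  9|3|1
R(3,1) f=1→J1  9|4|1
C(6,7) f=2→J2  9|4|2
+link9  10|4|2
R(4,9) f=1→J1  10|5|2
C(0,1) f=2→J2  10|5|3
P(8,4) f=1→J1  10|6|3
M = 3(10−1)−2·6−3 = 27−12−3 = 12

M = 12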